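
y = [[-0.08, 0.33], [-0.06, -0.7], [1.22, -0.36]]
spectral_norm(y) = 1.30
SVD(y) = [[-0.16,  0.37], [0.18,  -0.9], [0.97,  0.22]] @ diag([1.2983967100373002, 0.7355718750498248]) @ [[0.91, -0.40], [0.40, 0.91]]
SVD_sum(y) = [[-0.19, 0.08], [0.21, -0.09], [1.15, -0.51]] + [[0.11, 0.25], [-0.27, -0.61], [0.07, 0.15]]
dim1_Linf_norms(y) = [0.33, 0.7, 1.22]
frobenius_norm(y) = 1.49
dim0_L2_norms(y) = [1.22, 0.85]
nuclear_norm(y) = 2.03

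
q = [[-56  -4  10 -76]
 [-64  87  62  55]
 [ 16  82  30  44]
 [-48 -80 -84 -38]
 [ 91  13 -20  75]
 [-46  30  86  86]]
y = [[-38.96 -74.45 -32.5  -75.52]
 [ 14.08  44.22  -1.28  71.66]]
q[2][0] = 16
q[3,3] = -38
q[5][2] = 86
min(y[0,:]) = -75.52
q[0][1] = -4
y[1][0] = 14.08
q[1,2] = 62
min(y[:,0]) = -38.96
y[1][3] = 71.66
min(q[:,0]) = -64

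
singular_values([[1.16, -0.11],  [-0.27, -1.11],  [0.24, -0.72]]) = [1.33, 1.21]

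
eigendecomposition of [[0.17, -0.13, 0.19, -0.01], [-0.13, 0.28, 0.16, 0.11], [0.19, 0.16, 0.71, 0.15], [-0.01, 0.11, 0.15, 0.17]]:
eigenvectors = [[0.20, -0.59, -0.77, 0.15], [0.26, 0.74, -0.55, -0.29], [0.91, -0.16, 0.32, -0.20], [0.24, 0.29, 0.02, 0.93]]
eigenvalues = [0.84, 0.39, -0.0, 0.1]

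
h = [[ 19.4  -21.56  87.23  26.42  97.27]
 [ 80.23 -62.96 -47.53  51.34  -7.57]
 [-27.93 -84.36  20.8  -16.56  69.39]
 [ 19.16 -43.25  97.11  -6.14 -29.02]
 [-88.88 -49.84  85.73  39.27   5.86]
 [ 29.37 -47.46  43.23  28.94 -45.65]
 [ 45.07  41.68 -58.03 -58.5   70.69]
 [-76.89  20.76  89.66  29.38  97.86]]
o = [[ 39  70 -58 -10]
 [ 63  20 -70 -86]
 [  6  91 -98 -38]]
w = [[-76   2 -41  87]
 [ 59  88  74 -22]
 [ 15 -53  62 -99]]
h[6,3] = -58.5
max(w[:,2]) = 74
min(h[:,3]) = -58.5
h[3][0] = 19.16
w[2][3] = -99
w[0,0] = -76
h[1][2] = -47.53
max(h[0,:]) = 97.27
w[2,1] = -53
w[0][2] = -41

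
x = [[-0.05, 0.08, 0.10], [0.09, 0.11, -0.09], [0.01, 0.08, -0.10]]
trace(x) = -0.04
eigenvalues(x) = [(0.13+0j), (-0.09+0.06j), (-0.09-0.06j)]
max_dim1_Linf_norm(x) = 0.11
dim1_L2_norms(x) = [0.14, 0.17, 0.13]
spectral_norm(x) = 0.21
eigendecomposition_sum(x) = [[(0.03+0j), (0.07+0j), (-0.01+0j)], [(0.05+0j), (0.11+0j), (-0.02+0j)], [0.02+0.00j, (0.04+0j), -0.01+0.00j]] + [[(-0.04+0.01j), (0.01-0.04j), (0.06+0.09j)], [(0.02-0.01j), 0.02j, -0.04-0.04j], [-0.00-0.02j, (0.02+0j), (-0.05+0.03j)]] + [[-0.04-0.01j, 0.01+0.04j, 0.06-0.09j],  [(0.02+0.01j), 0.00-0.02j, (-0.04+0.04j)],  [(-0+0.02j), (0.02-0j), -0.05-0.03j]]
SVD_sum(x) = [[-0.02, -0.03, 0.04],  [0.07, 0.09, -0.12],  [0.05, 0.06, -0.09]] + [[-0.03, 0.11, 0.06], [-0.01, 0.02, 0.01], [-0.0, 0.01, 0.01]] + [[-0.00, 0.0, -0.0], [0.03, -0.00, 0.01], [-0.04, 0.00, -0.02]]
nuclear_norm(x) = 0.39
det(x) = 0.00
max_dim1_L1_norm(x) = 0.29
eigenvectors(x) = [[-0.51+0.00j, (-0.82+0j), -0.82-0.00j],[-0.81+0.00j, (0.39-0.07j), (0.39+0.07j)],[-0.30+0.00j, (-0.01-0.41j), (-0.01+0.41j)]]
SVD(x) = [[0.24, -0.97, -0.03], [-0.78, -0.22, 0.59], [-0.58, -0.12, -0.81]] @ diag([0.20874469723660583, 0.13172973659363837, 0.052658597328151556]) @ [[-0.42, -0.54, 0.73], [0.21, -0.84, -0.5], [0.88, -0.06, 0.47]]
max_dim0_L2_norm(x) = 0.17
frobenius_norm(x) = 0.25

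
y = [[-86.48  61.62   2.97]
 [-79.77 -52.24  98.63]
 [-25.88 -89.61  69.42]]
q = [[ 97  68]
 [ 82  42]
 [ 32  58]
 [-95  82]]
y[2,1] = -89.61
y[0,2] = 2.97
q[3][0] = -95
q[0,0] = 97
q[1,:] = [82, 42]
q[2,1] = 58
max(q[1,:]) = 82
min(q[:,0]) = -95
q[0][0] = 97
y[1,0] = -79.77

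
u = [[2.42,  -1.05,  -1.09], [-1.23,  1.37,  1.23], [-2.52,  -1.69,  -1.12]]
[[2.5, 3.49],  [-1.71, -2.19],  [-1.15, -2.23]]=u@ [[0.86,1.12],  [-0.96,0.33],  [0.54,-1.03]]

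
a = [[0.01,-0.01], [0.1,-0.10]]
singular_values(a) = [0.14, 0.0]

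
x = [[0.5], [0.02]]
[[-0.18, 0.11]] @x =[[-0.09]]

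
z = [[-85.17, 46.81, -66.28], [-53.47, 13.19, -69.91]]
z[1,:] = [-53.47, 13.19, -69.91]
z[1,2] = -69.91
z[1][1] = 13.19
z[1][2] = -69.91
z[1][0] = -53.47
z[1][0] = -53.47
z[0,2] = -66.28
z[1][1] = 13.19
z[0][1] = 46.81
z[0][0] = -85.17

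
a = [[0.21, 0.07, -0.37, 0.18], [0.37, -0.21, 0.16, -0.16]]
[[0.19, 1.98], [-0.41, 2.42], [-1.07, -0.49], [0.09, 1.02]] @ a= [[0.77, -0.4, 0.25, -0.28], [0.81, -0.54, 0.54, -0.46], [-0.41, 0.03, 0.32, -0.11], [0.40, -0.21, 0.13, -0.15]]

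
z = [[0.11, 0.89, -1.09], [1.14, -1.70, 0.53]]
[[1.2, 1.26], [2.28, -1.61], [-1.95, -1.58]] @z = [[1.57,-1.07,-0.64], [-1.58,4.77,-3.34], [-2.02,0.95,1.29]]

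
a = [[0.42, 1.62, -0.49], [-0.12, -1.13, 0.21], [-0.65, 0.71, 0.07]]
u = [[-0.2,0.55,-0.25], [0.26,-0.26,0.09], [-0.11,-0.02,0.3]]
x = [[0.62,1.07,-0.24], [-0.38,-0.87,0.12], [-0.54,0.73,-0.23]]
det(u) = -0.02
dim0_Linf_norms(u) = [0.26, 0.55, 0.3]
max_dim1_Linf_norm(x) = 1.07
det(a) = 0.10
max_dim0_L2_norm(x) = 1.56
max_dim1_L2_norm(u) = 0.64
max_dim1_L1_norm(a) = 2.53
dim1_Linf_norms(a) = [1.62, 1.13, 0.71]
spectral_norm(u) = 0.73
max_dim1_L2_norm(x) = 1.26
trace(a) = -0.64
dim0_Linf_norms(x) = [0.62, 1.07, 0.24]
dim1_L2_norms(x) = [1.26, 0.96, 0.94]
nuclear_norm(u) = 1.16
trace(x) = -0.48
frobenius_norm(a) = 2.30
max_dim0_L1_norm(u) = 0.83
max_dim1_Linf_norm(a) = 1.62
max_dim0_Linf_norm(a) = 1.62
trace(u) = -0.16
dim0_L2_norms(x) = [0.91, 1.56, 0.35]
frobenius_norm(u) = 0.81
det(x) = 0.09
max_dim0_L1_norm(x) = 2.67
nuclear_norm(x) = 2.52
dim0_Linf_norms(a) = [0.65, 1.62, 0.49]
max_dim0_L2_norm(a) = 2.1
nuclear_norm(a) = 3.02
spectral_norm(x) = 1.65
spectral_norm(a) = 2.16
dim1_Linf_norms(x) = [1.07, 0.87, 0.73]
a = u + x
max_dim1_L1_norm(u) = 1.0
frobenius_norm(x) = 1.84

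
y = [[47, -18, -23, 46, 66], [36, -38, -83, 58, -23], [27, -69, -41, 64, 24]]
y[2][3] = 64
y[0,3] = 46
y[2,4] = 24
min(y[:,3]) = 46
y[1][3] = 58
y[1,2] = -83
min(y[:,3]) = 46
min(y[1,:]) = -83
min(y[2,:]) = -69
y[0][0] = 47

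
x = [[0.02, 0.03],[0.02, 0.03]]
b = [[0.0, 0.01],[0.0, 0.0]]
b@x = [[0.00, 0.00], [0.0, 0.00]]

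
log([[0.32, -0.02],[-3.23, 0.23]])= [[-2.05, -0.13],  [-21.60, -2.66]]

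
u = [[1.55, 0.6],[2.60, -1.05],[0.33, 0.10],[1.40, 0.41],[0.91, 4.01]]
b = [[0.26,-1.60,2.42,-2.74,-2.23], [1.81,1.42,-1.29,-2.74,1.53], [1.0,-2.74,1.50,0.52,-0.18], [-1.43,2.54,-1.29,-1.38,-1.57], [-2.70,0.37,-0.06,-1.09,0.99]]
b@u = [[-8.82,-7.99], [3.63,4.48], [-4.51,3.12], [0.60,-10.52], [-3.87,1.51]]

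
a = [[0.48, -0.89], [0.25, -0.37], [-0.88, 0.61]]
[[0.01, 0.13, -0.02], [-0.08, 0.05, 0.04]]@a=[[0.05, -0.07], [-0.06, 0.08]]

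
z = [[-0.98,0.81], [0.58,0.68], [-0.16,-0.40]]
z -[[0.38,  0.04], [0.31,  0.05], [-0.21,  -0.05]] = [[-1.36,0.77],[0.27,0.63],[0.05,-0.35]]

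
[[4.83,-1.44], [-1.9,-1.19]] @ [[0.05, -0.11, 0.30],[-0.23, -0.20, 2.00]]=[[0.57, -0.24, -1.43], [0.18, 0.45, -2.95]]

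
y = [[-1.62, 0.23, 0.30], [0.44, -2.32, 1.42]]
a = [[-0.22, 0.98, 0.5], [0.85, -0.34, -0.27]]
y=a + [[-1.40, -0.75, -0.2], [-0.41, -1.98, 1.69]]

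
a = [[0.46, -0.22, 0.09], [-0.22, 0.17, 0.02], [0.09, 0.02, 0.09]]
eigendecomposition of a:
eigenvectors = [[-0.88, 0.44, 0.19],[0.46, 0.66, 0.6],[-0.14, -0.61, 0.78]]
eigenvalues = [0.59, 0.0, 0.13]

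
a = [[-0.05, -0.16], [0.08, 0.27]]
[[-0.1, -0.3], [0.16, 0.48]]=a @ [[1.79, 5.32],[0.06, 0.19]]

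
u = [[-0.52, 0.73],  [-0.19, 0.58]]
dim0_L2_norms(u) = [0.55, 0.93]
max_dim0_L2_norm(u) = 0.93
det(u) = -0.16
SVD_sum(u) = [[-0.45,0.77], [-0.3,0.52]] + [[-0.07, -0.04], [0.11, 0.06]]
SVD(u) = [[-0.83, -0.56], [-0.56, 0.83]] @ diag([1.07367617014626, 0.1517217244169712]) @ [[0.50, -0.87],[0.87, 0.50]]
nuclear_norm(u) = 1.23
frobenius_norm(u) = 1.08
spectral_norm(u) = 1.07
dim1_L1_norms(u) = [1.25, 0.77]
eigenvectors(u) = [[-0.98, -0.61], [-0.20, -0.79]]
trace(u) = 0.06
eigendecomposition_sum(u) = [[-0.44, 0.34], [-0.09, 0.07]] + [[-0.08, 0.39], [-0.1, 0.51]]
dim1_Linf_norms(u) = [0.73, 0.58]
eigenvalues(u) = [-0.37, 0.43]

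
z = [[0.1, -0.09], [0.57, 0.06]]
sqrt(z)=[[0.42, -0.11], [0.71, 0.37]]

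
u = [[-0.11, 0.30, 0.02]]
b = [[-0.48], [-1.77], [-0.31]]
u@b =[[-0.48]]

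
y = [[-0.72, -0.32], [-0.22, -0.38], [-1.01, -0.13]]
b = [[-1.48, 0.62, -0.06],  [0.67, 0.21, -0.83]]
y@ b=[[0.85, -0.51, 0.31], [0.07, -0.22, 0.33], [1.41, -0.65, 0.17]]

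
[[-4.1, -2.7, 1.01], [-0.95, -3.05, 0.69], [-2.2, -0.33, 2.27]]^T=[[-4.10, -0.95, -2.2], [-2.7, -3.05, -0.33], [1.01, 0.69, 2.27]]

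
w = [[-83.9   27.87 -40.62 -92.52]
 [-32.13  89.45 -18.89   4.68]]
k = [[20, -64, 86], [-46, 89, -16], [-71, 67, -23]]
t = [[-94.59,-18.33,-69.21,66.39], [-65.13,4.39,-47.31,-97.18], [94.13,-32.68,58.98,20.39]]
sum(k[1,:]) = 27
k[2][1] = 67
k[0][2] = 86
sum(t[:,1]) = -46.62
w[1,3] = 4.68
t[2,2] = 58.98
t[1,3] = -97.18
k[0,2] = 86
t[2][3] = 20.39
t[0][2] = -69.21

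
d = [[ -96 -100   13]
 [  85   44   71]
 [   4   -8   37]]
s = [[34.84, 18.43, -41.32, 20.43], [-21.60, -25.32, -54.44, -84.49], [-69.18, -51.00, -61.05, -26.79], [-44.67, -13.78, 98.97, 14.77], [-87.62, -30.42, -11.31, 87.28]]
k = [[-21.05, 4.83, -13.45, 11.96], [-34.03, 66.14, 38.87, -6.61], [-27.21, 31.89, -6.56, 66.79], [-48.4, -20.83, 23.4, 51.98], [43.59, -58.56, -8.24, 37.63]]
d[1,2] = 71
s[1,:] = [-21.6, -25.32, -54.44, -84.49]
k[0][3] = 11.96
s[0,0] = 34.84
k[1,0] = -34.03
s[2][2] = -61.05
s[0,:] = [34.84, 18.43, -41.32, 20.43]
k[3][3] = 51.98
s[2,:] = [-69.18, -51.0, -61.05, -26.79]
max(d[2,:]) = 37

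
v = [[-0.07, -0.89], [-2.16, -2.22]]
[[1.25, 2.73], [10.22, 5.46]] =v@[[-3.58, 0.68], [-1.12, -3.12]]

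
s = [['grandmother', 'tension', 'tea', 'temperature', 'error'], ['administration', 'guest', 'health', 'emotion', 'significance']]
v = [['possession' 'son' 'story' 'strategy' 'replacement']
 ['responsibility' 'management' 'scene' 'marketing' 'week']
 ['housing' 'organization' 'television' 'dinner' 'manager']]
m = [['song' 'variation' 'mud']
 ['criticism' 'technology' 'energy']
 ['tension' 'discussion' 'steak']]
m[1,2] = 'energy'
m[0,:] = ['song', 'variation', 'mud']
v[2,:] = ['housing', 'organization', 'television', 'dinner', 'manager']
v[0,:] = ['possession', 'son', 'story', 'strategy', 'replacement']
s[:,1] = ['tension', 'guest']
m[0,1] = 'variation'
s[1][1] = 'guest'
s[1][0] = 'administration'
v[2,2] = 'television'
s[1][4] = 'significance'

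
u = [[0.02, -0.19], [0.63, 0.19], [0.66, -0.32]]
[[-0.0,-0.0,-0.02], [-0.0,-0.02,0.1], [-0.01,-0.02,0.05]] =u @ [[-0.01, -0.03, 0.13], [0.01, 0.01, 0.12]]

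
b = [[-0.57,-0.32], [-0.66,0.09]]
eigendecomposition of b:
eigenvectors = [[-0.81, 0.34], [-0.59, -0.94]]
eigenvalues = [-0.81, 0.33]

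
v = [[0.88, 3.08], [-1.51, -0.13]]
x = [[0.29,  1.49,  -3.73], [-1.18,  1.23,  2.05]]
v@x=[[-3.38, 5.10, 3.03], [-0.28, -2.41, 5.37]]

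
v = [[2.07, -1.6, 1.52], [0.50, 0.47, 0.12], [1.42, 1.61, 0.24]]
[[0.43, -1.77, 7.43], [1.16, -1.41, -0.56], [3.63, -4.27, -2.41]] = v@[[1.06, -0.79, -0.18],[1.29, -1.68, -1.82],[0.2, -1.86, 3.22]]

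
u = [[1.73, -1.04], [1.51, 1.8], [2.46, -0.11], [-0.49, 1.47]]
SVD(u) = [[-0.51, 0.40], [-0.44, -0.71], [-0.72, 0.03], [0.15, -0.57]] @ diag([3.4008418222453343, 2.5482493794891883]) @ [[-1.00, 0.01],  [-0.01, -1.00]]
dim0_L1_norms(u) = [6.19, 4.42]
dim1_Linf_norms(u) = [1.73, 1.8, 2.46, 1.47]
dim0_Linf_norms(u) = [2.46, 1.8]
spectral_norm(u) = 3.40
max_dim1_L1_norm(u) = 3.31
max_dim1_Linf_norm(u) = 2.46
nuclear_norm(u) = 5.95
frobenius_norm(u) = 4.25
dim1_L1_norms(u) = [2.77, 3.31, 2.57, 1.96]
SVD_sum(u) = [[1.74, -0.02],[1.48, -0.02],[2.46, -0.03],[-0.51, 0.01]] + [[-0.01, -1.02], [0.03, 1.82], [-0.00, -0.08], [0.02, 1.46]]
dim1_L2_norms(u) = [2.02, 2.35, 2.46, 1.55]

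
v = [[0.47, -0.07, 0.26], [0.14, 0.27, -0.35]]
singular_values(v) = [0.56, 0.44]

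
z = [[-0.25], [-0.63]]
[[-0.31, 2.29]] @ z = [[-1.37]]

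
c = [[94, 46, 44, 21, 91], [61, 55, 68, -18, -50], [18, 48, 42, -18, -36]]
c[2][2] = 42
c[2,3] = -18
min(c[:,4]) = -50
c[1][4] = -50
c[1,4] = -50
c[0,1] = 46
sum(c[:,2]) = 154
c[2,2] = 42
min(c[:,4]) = -50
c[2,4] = -36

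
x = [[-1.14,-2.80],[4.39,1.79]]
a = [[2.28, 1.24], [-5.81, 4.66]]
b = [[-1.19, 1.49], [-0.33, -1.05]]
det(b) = 1.74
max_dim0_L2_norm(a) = 6.24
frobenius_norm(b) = 2.20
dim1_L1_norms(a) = [3.52, 10.47]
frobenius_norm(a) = 7.89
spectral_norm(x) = 5.28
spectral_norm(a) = 7.52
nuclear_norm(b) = 2.89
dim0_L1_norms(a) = [8.09, 5.9]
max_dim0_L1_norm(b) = 2.54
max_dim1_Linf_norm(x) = 4.39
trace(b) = -2.24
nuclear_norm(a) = 9.89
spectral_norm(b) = 2.03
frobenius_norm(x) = 5.62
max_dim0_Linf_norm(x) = 4.39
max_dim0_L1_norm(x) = 5.53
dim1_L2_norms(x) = [3.02, 4.74]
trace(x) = 0.65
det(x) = 10.25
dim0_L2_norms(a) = [6.24, 4.82]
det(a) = 17.83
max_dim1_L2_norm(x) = 4.74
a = x @ b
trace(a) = 6.94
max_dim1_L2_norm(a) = 7.45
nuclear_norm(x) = 7.22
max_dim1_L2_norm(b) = 1.91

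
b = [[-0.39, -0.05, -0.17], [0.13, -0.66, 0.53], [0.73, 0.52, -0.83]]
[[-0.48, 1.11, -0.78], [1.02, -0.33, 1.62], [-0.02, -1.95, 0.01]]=b@[[1.15, -2.74, 1.89], [-0.96, -0.18, -1.52], [0.44, -0.17, 0.70]]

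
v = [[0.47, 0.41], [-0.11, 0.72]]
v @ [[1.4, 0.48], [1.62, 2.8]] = [[1.32, 1.37], [1.01, 1.96]]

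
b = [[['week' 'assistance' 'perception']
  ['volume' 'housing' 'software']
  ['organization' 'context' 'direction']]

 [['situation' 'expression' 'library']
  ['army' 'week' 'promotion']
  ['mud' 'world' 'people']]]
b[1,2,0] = 'mud'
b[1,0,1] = 'expression'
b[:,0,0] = ['week', 'situation']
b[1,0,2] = 'library'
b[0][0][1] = 'assistance'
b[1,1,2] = 'promotion'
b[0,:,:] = [['week', 'assistance', 'perception'], ['volume', 'housing', 'software'], ['organization', 'context', 'direction']]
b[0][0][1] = 'assistance'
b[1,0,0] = 'situation'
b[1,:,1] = ['expression', 'week', 'world']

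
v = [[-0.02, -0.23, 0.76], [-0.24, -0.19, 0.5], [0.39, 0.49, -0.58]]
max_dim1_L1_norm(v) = 1.46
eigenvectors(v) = [[0.54, 0.93, -0.73],  [0.47, -0.08, 0.68],  [-0.7, 0.37, 0.07]]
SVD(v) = [[-0.60, 0.75, -0.27], [-0.46, -0.05, 0.89], [0.66, 0.66, 0.37]] @ diag([1.2555614759946727, 0.3414888376812101, 0.10075094906358792]) @ [[0.3, 0.44, -0.85], [0.74, 0.46, 0.5], [-0.61, 0.77, 0.18]]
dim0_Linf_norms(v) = [0.39, 0.49, 0.76]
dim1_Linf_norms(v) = [0.76, 0.5, 0.58]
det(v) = -0.04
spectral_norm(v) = 1.26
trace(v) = -0.79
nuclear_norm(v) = 1.70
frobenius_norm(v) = 1.31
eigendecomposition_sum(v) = [[-0.24,-0.31,0.54],[-0.21,-0.27,0.47],[0.31,0.41,-0.70]] + [[0.20,  0.19,  0.28], [-0.02,  -0.02,  -0.02], [0.08,  0.07,  0.11]] + [[0.01, -0.10, -0.06], [-0.01, 0.10, 0.06], [-0.0, 0.01, 0.01]]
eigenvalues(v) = [-1.21, 0.3, 0.12]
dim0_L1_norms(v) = [0.65, 0.91, 1.84]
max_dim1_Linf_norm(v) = 0.76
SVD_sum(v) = [[-0.23, -0.33, 0.64], [-0.17, -0.25, 0.49], [0.25, 0.36, -0.70]] + [[0.19, 0.12, 0.13],[-0.01, -0.01, -0.01],[0.16, 0.1, 0.11]] + [[0.02, -0.02, -0.01], [-0.05, 0.07, 0.02], [-0.02, 0.03, 0.01]]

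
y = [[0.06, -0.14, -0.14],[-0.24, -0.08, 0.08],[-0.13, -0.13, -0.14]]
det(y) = 0.005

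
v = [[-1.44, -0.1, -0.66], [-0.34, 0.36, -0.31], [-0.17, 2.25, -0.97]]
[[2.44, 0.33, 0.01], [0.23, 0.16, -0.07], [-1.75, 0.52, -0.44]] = v @ [[-1.25, -0.19, -0.1], [-1.21, 0.17, -0.11], [-0.78, -0.11, 0.22]]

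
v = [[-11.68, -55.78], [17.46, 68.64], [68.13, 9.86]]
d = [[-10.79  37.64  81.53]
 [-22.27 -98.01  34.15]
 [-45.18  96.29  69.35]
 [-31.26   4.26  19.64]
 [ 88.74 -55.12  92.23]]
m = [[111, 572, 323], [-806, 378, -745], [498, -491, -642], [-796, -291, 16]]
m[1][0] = -806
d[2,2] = 69.35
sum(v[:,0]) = 73.91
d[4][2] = 92.23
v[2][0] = 68.13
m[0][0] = 111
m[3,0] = -796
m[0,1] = 572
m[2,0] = 498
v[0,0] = -11.68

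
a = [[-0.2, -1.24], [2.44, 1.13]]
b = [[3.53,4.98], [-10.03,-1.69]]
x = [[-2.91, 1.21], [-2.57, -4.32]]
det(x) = 15.68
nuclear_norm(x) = 8.16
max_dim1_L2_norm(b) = 10.17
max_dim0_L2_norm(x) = 4.49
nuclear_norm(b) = 15.12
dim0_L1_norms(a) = [2.64, 2.37]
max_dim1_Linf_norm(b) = 10.03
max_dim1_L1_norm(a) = 3.57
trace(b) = 1.84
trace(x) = -7.23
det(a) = 2.80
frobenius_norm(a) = 2.97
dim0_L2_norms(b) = [10.63, 5.26]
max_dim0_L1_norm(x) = 5.53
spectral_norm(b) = 11.19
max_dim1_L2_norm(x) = 5.03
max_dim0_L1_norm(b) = 13.56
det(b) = 43.98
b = x @ a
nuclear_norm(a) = 3.80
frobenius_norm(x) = 5.93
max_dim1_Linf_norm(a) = 2.44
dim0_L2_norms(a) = [2.45, 1.68]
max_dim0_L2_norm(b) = 10.63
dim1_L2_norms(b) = [6.1, 10.17]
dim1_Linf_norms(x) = [2.91, 4.32]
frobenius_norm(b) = 11.86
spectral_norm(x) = 5.06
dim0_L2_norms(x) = [3.88, 4.49]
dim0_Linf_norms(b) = [10.03, 4.98]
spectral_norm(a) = 2.79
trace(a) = 0.93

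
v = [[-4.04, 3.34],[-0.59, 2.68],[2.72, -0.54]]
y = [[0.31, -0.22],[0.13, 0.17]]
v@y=[[-0.82, 1.46], [0.17, 0.59], [0.77, -0.69]]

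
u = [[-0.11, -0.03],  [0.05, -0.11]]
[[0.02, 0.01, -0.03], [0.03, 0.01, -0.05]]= u @ [[-0.1, -0.04, 0.15], [-0.29, -0.15, 0.54]]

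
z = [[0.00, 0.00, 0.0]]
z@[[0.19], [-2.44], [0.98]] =[[0.0]]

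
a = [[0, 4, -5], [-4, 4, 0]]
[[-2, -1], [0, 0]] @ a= [[4, -12, 10], [0, 0, 0]]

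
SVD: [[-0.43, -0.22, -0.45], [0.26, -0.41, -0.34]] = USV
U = [[-0.81, -0.59], [-0.59, 0.81]]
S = [0.73, 0.51]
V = [[0.27, 0.58, 0.77], [0.92, -0.4, -0.02]]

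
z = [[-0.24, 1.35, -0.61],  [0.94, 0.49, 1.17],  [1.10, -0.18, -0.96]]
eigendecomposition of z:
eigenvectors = [[(-0.57+0j), (0.09-0.59j), (0.09+0.59j)], [-0.80+0.00j, 0.13+0.44j, (0.13-0.44j)], [(-0.2+0j), (-0.66+0j), (-0.66-0j)]]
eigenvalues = [(1.45+0j), (-1.08+1.1j), (-1.08-1.1j)]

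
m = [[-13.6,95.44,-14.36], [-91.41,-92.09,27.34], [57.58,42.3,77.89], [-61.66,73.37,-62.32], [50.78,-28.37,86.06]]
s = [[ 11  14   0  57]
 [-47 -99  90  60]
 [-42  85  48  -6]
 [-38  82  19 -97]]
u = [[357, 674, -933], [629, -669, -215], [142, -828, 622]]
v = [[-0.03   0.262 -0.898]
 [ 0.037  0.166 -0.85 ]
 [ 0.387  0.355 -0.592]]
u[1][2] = -215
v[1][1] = 0.166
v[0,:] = [-0.03, 0.262, -0.898]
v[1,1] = 0.166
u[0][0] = 357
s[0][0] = 11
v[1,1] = 0.166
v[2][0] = 0.387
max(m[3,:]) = 73.37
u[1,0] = 629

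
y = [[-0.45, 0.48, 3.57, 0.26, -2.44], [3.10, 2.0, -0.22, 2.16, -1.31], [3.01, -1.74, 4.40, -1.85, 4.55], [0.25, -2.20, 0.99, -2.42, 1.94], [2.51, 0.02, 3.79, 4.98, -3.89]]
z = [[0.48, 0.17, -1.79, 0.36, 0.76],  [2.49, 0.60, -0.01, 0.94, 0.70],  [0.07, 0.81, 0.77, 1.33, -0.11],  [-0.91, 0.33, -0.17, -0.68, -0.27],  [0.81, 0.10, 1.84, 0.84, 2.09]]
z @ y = [[-3.08, 2.91, -2.96, 6.72, -11.8], [2.70, 0.36, 12.30, 3.17, -7.81], [4.85, -2.61, 4.36, -3.42, 5.28], [0.07, 2.01, -5.77, 1.09, 0.75], [10.94, -4.42, 19.72, 5.4, -0.24]]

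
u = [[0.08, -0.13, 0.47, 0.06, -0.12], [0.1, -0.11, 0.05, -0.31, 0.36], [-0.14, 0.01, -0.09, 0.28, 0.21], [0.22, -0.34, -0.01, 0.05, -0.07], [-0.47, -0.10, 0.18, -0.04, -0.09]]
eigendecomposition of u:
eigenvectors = [[-0.46+0.00j, (-0.08-0.42j), (-0.08+0.42j), 0.06-0.33j, 0.06+0.33j], [(0.47+0j), -0.02-0.47j, -0.02+0.47j, (-0.62+0j), (-0.62-0j)], [(-0.09+0j), 0.43-0.24j, (0.43+0.24j), 0.03+0.28j, (0.03-0.28j)], [-0.67+0.00j, 0.16+0.18j, (0.16-0.18j), -0.38-0.11j, -0.38+0.11j], [(0.32+0j), 0.55+0.00j, 0.55-0.00j, (0.19-0.48j), (0.19+0.48j)]]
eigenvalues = [(0.47+0j), (0.11+0.36j), (0.11-0.36j), (-0.43+0.25j), (-0.43-0.25j)]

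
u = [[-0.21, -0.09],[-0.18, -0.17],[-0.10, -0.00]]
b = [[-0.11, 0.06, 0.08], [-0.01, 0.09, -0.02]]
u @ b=[[0.02,  -0.02,  -0.02],[0.02,  -0.03,  -0.01],[0.01,  -0.01,  -0.01]]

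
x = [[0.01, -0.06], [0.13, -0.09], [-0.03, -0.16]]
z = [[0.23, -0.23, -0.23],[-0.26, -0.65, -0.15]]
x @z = [[0.02, 0.04, 0.01], [0.05, 0.03, -0.02], [0.03, 0.11, 0.03]]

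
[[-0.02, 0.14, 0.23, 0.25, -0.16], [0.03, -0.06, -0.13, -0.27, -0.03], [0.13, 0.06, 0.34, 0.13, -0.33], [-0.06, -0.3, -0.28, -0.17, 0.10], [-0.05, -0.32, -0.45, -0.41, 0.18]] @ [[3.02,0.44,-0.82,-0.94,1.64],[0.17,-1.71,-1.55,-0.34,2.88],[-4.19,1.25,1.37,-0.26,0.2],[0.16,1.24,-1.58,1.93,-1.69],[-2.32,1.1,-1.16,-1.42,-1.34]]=[[-0.59, 0.17, -0.09, 0.62, 0.21],[0.65, -0.41, 0.35, -0.45, 0.35],[-0.24, 0.18, 0.44, 0.49, 0.68],[0.68, 0.04, 0.28, -0.24, -0.87],[1.2, -0.35, 0.36, -0.77, -0.64]]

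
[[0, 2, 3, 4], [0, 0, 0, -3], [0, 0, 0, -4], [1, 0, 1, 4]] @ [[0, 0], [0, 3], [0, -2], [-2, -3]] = [[-8, -12], [6, 9], [8, 12], [-8, -14]]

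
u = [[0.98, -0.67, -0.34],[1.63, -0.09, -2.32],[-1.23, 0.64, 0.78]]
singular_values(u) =[3.32, 1.04, 0.0]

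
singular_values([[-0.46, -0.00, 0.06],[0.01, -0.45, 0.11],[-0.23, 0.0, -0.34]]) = [0.54, 0.47, 0.31]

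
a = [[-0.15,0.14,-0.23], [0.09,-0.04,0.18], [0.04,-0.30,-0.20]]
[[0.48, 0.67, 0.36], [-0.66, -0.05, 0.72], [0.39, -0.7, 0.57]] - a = [[0.63, 0.53, 0.59], [-0.75, -0.01, 0.54], [0.35, -0.4, 0.77]]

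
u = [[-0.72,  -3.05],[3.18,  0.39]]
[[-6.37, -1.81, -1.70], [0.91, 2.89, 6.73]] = u@[[0.03, 0.86, 2.11], [2.08, 0.39, 0.06]]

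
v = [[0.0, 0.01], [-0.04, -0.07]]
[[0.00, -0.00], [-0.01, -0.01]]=v @ [[0.06, 0.39],[0.06, -0.1]]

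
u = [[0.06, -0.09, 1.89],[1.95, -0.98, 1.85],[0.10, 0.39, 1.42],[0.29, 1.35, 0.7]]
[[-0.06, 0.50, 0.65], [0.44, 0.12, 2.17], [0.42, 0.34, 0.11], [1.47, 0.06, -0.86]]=u @ [[0.71,  -0.22,  0.40], [0.94,  -0.05,  -0.87], [-0.01,  0.27,  0.29]]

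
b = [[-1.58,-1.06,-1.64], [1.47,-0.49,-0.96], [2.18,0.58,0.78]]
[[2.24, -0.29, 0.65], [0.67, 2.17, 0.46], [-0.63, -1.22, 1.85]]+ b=[[0.66, -1.35, -0.99], [2.14, 1.68, -0.50], [1.55, -0.64, 2.63]]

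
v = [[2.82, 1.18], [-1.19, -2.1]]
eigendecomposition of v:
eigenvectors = [[0.97, -0.25],  [-0.25, 0.97]]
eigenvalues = [2.52, -1.8]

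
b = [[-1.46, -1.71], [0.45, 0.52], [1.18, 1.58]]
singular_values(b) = [3.07, 0.1]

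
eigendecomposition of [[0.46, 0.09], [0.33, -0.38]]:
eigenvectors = [[0.94, -0.1],[0.35, 0.99]]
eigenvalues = [0.49, -0.41]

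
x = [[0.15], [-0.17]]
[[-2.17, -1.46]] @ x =[[-0.08]]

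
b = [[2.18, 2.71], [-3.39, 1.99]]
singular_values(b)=[4.05, 3.34]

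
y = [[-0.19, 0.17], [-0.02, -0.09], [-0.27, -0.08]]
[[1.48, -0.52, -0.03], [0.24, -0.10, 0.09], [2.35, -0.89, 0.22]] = y @ [[-8.47, 3.15, -0.57], [-0.74, 0.44, -0.84]]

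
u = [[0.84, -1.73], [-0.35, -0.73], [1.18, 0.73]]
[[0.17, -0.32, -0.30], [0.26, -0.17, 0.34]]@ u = [[-0.1,-0.28], [0.68,-0.08]]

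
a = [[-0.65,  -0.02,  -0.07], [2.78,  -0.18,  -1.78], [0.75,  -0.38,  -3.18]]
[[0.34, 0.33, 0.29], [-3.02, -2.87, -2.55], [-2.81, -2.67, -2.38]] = a@[[-0.63, -0.6, -0.53], [1.21, 1.16, 1.03], [0.59, 0.56, 0.5]]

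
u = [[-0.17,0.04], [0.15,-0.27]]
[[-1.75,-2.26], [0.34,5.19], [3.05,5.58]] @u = [[-0.04, 0.54], [0.72, -1.39], [0.32, -1.38]]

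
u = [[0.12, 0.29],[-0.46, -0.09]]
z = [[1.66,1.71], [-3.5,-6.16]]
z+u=[[1.78, 2.0], [-3.96, -6.25]]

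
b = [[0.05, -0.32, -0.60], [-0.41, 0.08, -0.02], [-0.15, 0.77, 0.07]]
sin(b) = [[0.01, -0.29, -0.58], [-0.4, 0.05, -0.03], [-0.13, 0.74, 0.04]]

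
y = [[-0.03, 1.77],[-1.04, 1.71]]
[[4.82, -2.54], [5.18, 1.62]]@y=[[2.5, 4.19], [-1.84, 11.94]]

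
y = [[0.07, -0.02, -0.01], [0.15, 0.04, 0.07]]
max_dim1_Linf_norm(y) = 0.15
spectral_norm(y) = 0.18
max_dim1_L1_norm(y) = 0.26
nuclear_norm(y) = 0.23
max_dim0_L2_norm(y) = 0.17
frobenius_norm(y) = 0.19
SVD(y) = [[-0.32, -0.95], [-0.95, 0.32]] @ diag([0.17899856191397553, 0.048574837444181757]) @ [[-0.92, -0.18, -0.35], [-0.38, 0.65, 0.66]]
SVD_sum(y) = [[0.05, 0.01, 0.02], [0.16, 0.03, 0.06]] + [[0.02, -0.03, -0.03], [-0.01, 0.01, 0.01]]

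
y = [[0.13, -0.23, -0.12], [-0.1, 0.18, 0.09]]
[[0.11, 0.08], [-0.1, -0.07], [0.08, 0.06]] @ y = [[0.01, -0.01, -0.01], [-0.01, 0.01, 0.01], [0.00, -0.01, -0.0]]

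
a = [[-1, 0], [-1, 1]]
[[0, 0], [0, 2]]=a @ [[0, 0], [0, 2]]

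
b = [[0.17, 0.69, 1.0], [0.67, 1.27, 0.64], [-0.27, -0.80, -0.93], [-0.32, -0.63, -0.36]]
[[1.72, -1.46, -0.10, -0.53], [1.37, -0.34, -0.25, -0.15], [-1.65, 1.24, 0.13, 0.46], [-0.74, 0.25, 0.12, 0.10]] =b @ [[0.23, 0.25, 0.71, 0.47], [0.17, 0.55, -0.70, -0.09], [1.56, -1.88, 0.26, -0.55]]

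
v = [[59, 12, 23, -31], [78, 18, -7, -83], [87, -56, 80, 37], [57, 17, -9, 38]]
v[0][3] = -31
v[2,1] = -56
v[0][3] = -31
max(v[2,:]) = 87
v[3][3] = 38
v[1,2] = -7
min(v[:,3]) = -83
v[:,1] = [12, 18, -56, 17]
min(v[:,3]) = -83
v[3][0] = 57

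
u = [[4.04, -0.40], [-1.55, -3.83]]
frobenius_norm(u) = 5.79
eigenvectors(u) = [[0.98, 0.05], [-0.19, 1.0]]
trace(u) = 0.21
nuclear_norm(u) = 8.11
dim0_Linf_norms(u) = [4.04, 3.83]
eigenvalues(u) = [4.12, -3.91]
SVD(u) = [[-0.68, 0.73], [0.73, 0.68]] @ diag([4.63850020028572, 3.4694835194808653]) @ [[-0.84, -0.54], [0.54, -0.84]]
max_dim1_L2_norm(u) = 4.13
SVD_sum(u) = [[2.67, 1.72], [-2.84, -1.83]] + [[1.37, -2.12], [1.29, -2.0]]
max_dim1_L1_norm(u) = 5.38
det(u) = -16.09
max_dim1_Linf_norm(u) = 4.04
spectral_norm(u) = 4.64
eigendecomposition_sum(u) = [[4.08,-0.21],[-0.8,0.04]] + [[-0.04,-0.19], [-0.75,-3.87]]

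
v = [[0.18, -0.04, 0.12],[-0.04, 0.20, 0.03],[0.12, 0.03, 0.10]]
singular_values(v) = [0.27, 0.21, 0.0]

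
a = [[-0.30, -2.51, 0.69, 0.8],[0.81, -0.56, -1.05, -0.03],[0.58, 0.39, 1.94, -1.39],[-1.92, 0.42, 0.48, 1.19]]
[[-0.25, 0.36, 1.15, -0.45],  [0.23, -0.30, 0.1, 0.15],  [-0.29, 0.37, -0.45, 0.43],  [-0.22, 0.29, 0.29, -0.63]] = a@ [[0.10, -0.14, -0.16, 0.16], [0.05, -0.08, -0.4, 0.06], [-0.17, 0.22, -0.01, -0.04], [0.03, -0.04, 0.13, -0.28]]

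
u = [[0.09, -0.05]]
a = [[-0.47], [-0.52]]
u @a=[[-0.02]]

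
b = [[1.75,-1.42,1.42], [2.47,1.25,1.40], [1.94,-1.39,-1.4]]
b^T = [[1.75, 2.47, 1.94], [-1.42, 1.25, -1.39], [1.42, 1.4, -1.4]]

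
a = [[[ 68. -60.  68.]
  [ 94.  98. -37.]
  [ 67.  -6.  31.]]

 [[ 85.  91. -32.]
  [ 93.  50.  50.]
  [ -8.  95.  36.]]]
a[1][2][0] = -8.0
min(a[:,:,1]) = -60.0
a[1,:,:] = [[85.0, 91.0, -32.0], [93.0, 50.0, 50.0], [-8.0, 95.0, 36.0]]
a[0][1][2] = -37.0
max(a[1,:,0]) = 93.0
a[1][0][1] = 91.0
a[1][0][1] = 91.0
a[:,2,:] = [[67.0, -6.0, 31.0], [-8.0, 95.0, 36.0]]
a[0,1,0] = 94.0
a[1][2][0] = -8.0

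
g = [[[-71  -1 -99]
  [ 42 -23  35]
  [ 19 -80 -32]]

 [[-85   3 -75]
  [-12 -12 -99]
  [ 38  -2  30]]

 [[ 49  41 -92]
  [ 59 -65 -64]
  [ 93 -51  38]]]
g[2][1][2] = -64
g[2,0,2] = -92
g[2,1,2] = -64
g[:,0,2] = [-99, -75, -92]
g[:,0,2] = [-99, -75, -92]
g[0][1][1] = -23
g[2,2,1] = -51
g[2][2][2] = 38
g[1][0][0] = -85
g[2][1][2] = -64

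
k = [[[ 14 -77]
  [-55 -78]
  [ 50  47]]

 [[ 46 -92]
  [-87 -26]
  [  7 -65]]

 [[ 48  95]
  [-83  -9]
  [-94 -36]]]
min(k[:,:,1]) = -92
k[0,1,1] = -78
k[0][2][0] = 50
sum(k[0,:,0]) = 9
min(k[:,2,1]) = -65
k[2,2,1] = -36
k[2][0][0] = 48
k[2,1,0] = -83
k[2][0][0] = 48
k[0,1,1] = -78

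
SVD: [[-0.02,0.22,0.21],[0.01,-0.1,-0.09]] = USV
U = [[-0.91,0.40],[0.40,0.91]]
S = [0.33, 0.0]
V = [[0.07, -0.73, -0.69],[0.28, -0.65, 0.71]]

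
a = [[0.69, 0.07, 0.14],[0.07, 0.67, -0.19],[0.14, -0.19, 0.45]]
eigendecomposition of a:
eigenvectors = [[-0.36, 0.9, 0.24], [0.46, 0.40, -0.79], [0.81, 0.17, 0.56]]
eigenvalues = [0.28, 0.75, 0.78]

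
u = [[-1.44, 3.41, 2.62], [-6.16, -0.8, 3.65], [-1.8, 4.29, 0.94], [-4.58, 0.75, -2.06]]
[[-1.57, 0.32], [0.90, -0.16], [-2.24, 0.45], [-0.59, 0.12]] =u @ [[-0.01, 0.00], [-0.55, 0.11], [0.11, -0.02]]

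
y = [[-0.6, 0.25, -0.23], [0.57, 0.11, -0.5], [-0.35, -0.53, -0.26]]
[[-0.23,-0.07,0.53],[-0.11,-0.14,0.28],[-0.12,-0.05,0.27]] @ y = [[-0.09,-0.35,-0.05], [-0.11,-0.19,0.02], [-0.05,-0.18,-0.02]]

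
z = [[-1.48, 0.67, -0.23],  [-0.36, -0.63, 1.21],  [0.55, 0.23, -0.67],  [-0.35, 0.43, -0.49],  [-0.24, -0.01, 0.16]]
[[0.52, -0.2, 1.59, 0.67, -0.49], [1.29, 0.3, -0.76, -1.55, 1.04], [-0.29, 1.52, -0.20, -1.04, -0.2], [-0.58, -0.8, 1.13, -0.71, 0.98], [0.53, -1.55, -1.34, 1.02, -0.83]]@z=[[0.06, 1.13, -1.83], [-2.14, -0.18, 1.50], [0.18, -1.64, 2.52], [1.78, 0.06, -1.09], [-1.12, 1.47, -1.73]]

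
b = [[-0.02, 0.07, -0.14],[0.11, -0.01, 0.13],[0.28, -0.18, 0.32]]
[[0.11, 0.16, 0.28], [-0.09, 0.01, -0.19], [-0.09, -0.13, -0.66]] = b @ [[0.60, 1.09, -0.02], [-0.80, 0.97, 1.22], [-1.27, -0.80, -1.37]]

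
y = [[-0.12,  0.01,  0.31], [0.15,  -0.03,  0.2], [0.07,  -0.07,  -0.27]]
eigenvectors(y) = [[0.79+0.00j, (-0.17-0.41j), -0.17+0.41j], [(0.01+0j), -0.87+0.00j, -0.87-0.00j], [(-0.61+0j), 0.13-0.18j, (0.13+0.18j)]]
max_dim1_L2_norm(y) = 0.33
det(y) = -0.00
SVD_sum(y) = [[-0.05,0.03,0.32], [-0.03,0.01,0.17], [0.04,-0.02,-0.28]] + [[-0.06, 0.01, -0.01], [0.18, -0.04, 0.03], [0.04, -0.01, 0.01]] + [[-0.01, -0.03, 0.00],[-0.00, -0.0, 0.0],[-0.01, -0.04, 0.0]]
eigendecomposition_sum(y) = [[-0.13+0.00j, 0.07-0.00j, 0.30-0.00j], [-0.00+0.00j, 0.00-0.00j, -0j], [(0.1-0j), (-0.05+0j), (-0.23+0j)]] + [[0.00+0.04j,-0.03+0.00j,(0.01+0.05j)], [(0.08+0.02j),-0.02+0.06j,0.10+0.03j], [-0.02+0.01j,(-0.01-0.01j),(-0.02+0.02j)]] + [[-0.04j, (-0.03-0j), 0.01-0.05j],[0.08-0.02j, (-0.02-0.06j), (0.1-0.03j)],[(-0.02-0.01j), -0.01+0.01j, -0.02-0.02j]]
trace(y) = -0.42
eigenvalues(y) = [(-0.36+0j), (-0.03+0.11j), (-0.03-0.11j)]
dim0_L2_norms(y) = [0.2, 0.08, 0.46]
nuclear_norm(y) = 0.71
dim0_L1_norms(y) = [0.34, 0.11, 0.78]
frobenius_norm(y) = 0.51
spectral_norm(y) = 0.46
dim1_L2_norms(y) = [0.33, 0.25, 0.29]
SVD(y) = [[-0.70, 0.33, 0.63], [-0.37, -0.93, 0.07], [0.61, -0.19, 0.77]] @ diag([0.46307278809029995, 0.19913202432211363, 0.05108845094200034]) @ [[0.15, -0.08, -0.98], [-0.96, 0.22, -0.17], [-0.23, -0.97, 0.05]]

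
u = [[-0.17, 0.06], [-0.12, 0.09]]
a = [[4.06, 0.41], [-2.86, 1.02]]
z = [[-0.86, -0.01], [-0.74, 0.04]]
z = u @ a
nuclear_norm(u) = 0.27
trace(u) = -0.08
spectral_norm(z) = 1.13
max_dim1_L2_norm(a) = 4.08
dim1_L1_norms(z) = [0.87, 0.78]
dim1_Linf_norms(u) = [0.17, 0.12]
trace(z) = -0.82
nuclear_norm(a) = 6.04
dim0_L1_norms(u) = [0.29, 0.15]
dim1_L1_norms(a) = [4.47, 3.88]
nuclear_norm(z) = 1.17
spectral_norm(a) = 4.97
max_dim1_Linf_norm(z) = 0.86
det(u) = -0.01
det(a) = 5.31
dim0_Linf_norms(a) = [4.06, 1.02]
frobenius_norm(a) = 5.09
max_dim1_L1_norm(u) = 0.23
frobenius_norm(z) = 1.14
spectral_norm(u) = 0.23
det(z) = -0.04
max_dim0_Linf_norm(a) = 4.06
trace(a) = 5.08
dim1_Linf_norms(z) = [0.86, 0.74]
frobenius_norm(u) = 0.23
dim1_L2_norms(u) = [0.18, 0.15]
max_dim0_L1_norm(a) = 6.92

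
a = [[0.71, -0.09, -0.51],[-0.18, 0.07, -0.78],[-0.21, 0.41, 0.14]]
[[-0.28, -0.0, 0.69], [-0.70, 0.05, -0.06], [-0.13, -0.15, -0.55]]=a @ [[0.13, -0.11, 0.74], [-0.52, -0.4, -0.9], [0.82, -0.08, -0.17]]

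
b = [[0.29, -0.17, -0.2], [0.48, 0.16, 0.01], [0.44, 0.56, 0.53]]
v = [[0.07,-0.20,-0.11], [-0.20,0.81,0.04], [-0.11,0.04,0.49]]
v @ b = [[-0.12, -0.11, -0.07], [0.35, 0.19, 0.07], [0.2, 0.30, 0.28]]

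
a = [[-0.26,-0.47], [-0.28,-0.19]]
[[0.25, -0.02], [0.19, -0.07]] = a @ [[-0.53,0.34], [-0.24,-0.14]]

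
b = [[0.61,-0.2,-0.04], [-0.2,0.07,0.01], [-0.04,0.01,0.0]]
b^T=[[0.61, -0.20, -0.04], [-0.20, 0.07, 0.01], [-0.04, 0.01, 0.00]]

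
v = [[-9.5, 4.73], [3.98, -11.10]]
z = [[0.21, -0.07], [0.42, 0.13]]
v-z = [[-9.71, 4.80],[3.56, -11.23]]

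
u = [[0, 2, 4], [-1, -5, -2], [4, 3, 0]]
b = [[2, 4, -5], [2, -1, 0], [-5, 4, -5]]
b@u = [[-24, -31, 0], [1, 9, 10], [-24, -45, -28]]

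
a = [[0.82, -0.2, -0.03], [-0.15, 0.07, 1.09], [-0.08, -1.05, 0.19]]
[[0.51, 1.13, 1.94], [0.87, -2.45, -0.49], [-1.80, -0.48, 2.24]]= a @ [[1.09,1.30,1.81], [1.78,-0.02,-2.28], [0.83,-2.07,-0.05]]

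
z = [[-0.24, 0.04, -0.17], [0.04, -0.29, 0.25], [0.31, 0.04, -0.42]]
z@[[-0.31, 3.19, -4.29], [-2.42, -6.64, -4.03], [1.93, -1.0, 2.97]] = [[-0.35, -0.86, 0.36], [1.17, 1.8, 1.74], [-1.0, 1.14, -2.74]]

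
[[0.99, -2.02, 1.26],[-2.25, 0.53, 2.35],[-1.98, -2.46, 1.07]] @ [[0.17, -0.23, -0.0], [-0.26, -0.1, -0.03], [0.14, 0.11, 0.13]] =[[0.87, 0.11, 0.22], [-0.19, 0.72, 0.29], [0.45, 0.82, 0.21]]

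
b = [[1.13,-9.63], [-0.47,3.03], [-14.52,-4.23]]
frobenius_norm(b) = 18.22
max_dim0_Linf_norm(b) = 14.52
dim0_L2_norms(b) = [14.57, 10.95]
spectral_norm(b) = 15.28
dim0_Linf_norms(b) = [14.52, 9.63]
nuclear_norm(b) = 25.21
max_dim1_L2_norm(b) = 15.12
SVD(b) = [[0.18, 0.94], [-0.05, -0.30], [0.98, -0.19]] @ diag([15.281953148197465, 9.929793954372752]) @ [[-0.92, -0.4], [0.4, -0.92]]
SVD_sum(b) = [[-2.55, -1.10], [0.71, 0.31], [-13.78, -5.95]] + [[3.68, -8.53], [-1.18, 2.72], [-0.74, 1.72]]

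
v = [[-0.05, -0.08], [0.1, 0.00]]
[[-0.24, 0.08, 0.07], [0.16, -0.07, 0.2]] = v @ [[1.63, -0.71, 2.0], [1.92, -0.52, -2.09]]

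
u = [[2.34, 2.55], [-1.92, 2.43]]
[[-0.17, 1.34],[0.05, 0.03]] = u @ [[-0.05, 0.3], [-0.02, 0.25]]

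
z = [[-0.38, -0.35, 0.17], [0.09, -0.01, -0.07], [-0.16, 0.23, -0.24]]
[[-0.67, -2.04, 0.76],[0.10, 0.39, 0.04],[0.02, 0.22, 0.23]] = z @[[1.06, 3.24, -1.20], [0.70, 1.53, -1.77], [-0.12, -1.61, -1.84]]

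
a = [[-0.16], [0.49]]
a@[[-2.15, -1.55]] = [[0.34, 0.25], [-1.05, -0.76]]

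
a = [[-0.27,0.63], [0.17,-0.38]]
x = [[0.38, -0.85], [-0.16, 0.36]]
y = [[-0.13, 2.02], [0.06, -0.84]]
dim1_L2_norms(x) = [0.93, 0.39]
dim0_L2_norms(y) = [0.14, 2.19]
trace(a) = -0.65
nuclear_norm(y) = 2.20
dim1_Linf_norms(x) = [0.85, 0.36]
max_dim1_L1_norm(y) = 2.15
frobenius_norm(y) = 2.19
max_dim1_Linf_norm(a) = 0.63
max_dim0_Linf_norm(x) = 0.85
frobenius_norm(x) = 1.01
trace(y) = -0.97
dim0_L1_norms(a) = [0.44, 1.01]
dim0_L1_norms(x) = [0.54, 1.21]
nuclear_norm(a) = 0.81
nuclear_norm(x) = 1.01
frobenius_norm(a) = 0.80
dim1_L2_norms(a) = [0.69, 0.42]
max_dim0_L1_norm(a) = 1.01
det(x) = 0.00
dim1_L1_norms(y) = [2.15, 0.9]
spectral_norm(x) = 1.01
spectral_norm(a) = 0.80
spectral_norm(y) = 2.19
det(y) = -0.01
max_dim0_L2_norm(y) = 2.19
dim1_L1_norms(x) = [1.23, 0.52]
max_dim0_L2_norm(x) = 0.92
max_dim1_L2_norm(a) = 0.69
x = y @ a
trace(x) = 0.74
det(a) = -0.00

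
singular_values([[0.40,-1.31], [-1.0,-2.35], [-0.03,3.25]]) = [4.24, 0.99]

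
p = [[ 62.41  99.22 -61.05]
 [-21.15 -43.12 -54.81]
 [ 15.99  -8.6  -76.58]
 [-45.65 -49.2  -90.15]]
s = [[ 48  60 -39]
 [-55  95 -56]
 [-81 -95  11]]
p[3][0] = -45.65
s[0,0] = 48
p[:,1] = [99.22, -43.12, -8.6, -49.2]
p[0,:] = [62.41, 99.22, -61.05]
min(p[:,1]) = -49.2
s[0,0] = 48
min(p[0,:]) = -61.05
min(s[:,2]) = -56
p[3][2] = -90.15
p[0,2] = -61.05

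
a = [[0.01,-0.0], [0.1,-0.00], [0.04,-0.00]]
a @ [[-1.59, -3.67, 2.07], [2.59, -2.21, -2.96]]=[[-0.02,-0.04,0.02], [-0.16,-0.37,0.21], [-0.06,-0.15,0.08]]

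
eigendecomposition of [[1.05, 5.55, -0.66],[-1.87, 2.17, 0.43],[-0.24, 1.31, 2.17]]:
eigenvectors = [[(-0.85+0j), -0.85-0.00j, (0.21+0j)], [(-0.1-0.47j), (-0.1+0.47j), 0.16+0.00j], [-0.20+0.02j, (-0.2-0.02j), (0.96+0j)]]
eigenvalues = [(1.53+3.08j), (1.53-3.08j), (2.34+0j)]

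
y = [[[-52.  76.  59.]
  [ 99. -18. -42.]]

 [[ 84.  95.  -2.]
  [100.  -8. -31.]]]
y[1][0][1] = 95.0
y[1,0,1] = 95.0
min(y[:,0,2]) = -2.0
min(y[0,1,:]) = -42.0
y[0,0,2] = 59.0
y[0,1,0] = 99.0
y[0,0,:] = [-52.0, 76.0, 59.0]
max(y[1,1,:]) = 100.0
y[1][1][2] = -31.0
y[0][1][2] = -42.0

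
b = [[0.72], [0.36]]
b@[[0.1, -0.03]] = [[0.07, -0.02], [0.04, -0.01]]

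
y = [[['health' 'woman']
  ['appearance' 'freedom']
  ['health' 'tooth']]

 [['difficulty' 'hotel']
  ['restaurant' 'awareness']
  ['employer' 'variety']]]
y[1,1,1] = 'awareness'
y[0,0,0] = 'health'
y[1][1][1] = 'awareness'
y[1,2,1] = 'variety'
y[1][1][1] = 'awareness'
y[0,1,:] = ['appearance', 'freedom']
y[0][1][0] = 'appearance'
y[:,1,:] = [['appearance', 'freedom'], ['restaurant', 'awareness']]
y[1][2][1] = 'variety'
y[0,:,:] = [['health', 'woman'], ['appearance', 'freedom'], ['health', 'tooth']]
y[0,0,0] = 'health'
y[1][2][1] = 'variety'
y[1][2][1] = 'variety'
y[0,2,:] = ['health', 'tooth']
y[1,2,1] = 'variety'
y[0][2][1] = 'tooth'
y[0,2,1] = 'tooth'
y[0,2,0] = 'health'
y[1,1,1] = 'awareness'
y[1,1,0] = 'restaurant'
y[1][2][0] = 'employer'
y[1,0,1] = 'hotel'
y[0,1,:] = ['appearance', 'freedom']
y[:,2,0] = ['health', 'employer']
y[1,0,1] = 'hotel'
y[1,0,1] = 'hotel'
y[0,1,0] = 'appearance'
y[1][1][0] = 'restaurant'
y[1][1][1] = 'awareness'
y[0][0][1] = 'woman'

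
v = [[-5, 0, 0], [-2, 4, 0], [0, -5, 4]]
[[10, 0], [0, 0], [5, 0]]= v@ [[-2, 0], [-1, 0], [0, 0]]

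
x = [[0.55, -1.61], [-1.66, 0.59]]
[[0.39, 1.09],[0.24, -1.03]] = x@ [[-0.26,  0.43], [-0.33,  -0.53]]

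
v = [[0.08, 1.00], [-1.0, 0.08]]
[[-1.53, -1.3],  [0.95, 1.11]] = v @ [[-1.07, -1.21], [-1.44, -1.20]]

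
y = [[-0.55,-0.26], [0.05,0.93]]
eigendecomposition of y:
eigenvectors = [[-1.0, 0.17], [0.03, -0.98]]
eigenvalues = [-0.54, 0.92]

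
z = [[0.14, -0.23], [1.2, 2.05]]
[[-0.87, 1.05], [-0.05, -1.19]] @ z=[[1.14, 2.35],[-1.43, -2.43]]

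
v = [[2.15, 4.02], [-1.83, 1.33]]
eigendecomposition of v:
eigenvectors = [[(0.83+0j), (0.83-0j)], [(-0.08+0.55j), -0.08-0.55j]]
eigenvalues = [(1.74+2.68j), (1.74-2.68j)]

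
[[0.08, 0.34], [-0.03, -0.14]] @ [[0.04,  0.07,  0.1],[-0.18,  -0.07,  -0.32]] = [[-0.06, -0.02, -0.10], [0.02, 0.01, 0.04]]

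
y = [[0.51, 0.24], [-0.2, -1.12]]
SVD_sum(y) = [[0.11, 0.36], [-0.33, -1.08]] + [[0.4, -0.12], [0.13, -0.04]]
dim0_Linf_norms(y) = [0.51, 1.12]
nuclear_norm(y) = 1.63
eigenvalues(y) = [0.48, -1.09]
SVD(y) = [[-0.32, 0.95],[0.95, 0.32]] @ diag([1.191310515768474, 0.43918020790952345]) @ [[-0.3,-0.96], [0.96,-0.30]]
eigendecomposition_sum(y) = [[0.49, 0.07],[-0.06, -0.01]] + [[0.02,0.17], [-0.14,-1.11]]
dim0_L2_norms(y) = [0.55, 1.15]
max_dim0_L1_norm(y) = 1.36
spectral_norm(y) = 1.19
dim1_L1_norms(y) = [0.75, 1.32]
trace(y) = -0.61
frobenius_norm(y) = 1.27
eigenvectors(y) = [[0.99, -0.15],[-0.12, 0.99]]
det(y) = -0.52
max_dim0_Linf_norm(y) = 1.12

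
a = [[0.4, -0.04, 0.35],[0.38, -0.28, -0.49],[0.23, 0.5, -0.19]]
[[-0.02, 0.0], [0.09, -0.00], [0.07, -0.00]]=a @ [[0.09,-0.0], [0.05,-0.0], [-0.14,0.01]]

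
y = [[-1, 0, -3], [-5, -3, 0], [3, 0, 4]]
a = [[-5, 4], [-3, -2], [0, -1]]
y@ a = [[5, -1], [34, -14], [-15, 8]]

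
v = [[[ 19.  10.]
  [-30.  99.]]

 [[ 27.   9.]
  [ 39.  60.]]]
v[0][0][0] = 19.0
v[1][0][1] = 9.0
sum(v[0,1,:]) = 69.0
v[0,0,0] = 19.0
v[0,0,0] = 19.0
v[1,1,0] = 39.0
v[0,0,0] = 19.0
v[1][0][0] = 27.0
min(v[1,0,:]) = 9.0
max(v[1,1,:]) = 60.0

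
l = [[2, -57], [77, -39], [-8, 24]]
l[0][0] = 2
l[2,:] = [-8, 24]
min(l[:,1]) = -57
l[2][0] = -8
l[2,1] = 24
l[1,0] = 77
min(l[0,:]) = -57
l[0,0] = 2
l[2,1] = 24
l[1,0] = 77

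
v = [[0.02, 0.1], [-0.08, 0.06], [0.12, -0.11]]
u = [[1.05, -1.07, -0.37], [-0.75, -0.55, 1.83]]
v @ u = [[-0.05, -0.08, 0.18], [-0.13, 0.05, 0.14], [0.21, -0.07, -0.25]]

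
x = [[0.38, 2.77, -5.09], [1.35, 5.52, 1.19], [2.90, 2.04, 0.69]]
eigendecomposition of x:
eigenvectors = [[(0.81+0j),0.81-0.00j,-0.09+0.00j], [(-0.19+0j),-0.19-0.00j,-0.92+0.00j], [(-0.08-0.55j),-0.08+0.55j,(-0.39+0j)]]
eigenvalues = [(0.21+3.48j), (0.21-3.48j), (6.17+0j)]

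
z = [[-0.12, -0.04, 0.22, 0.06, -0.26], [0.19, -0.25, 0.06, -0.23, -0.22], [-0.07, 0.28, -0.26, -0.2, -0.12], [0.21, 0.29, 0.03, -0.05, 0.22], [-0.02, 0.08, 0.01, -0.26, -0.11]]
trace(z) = -0.79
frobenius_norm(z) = 0.90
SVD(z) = [[0.45, 0.06, 0.43, -0.74, -0.26], [0.51, 0.48, -0.63, 0.10, -0.32], [-0.43, 0.68, 0.4, 0.16, -0.41], [-0.59, -0.06, -0.51, -0.59, -0.2], [-0.02, 0.55, -0.04, -0.27, 0.79]] @ diag([0.5833642970642738, 0.498669399181965, 0.37385367376630196, 0.26682450507116995, 0.10513344536905686]) @ [[-0.09, -0.75, 0.39, 0.05, -0.52],[0.03, 0.19, -0.27, -0.77, -0.55],[-0.82, 0.27, -0.17, 0.34, -0.34],[-0.09, -0.54, -0.82, 0.01, 0.19],[-0.56, -0.18, 0.30, -0.54, 0.52]]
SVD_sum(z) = [[-0.02, -0.20, 0.1, 0.01, -0.14], [-0.03, -0.22, 0.12, 0.02, -0.16], [0.02, 0.19, -0.1, -0.01, 0.13], [0.03, 0.26, -0.13, -0.02, 0.18], [0.0, 0.01, -0.00, -0.00, 0.01]] + [[0.0, 0.01, -0.01, -0.02, -0.02], [0.01, 0.05, -0.06, -0.18, -0.13], [0.01, 0.07, -0.09, -0.26, -0.19], [-0.00, -0.01, 0.01, 0.02, 0.02], [0.01, 0.05, -0.07, -0.21, -0.15]] + [[-0.13, 0.04, -0.03, 0.05, -0.05], [0.19, -0.06, 0.04, -0.08, 0.08], [-0.12, 0.04, -0.02, 0.05, -0.05], [0.16, -0.05, 0.03, -0.07, 0.06], [0.01, -0.00, 0.0, -0.01, 0.01]] + [[0.02, 0.11, 0.16, -0.00, -0.04], [-0.0, -0.01, -0.02, 0.00, 0.00], [-0.00, -0.02, -0.03, 0.0, 0.01], [0.01, 0.09, 0.13, -0.00, -0.03], [0.01, 0.04, 0.06, -0.00, -0.01]] + [[0.02, 0.00, -0.01, 0.01, -0.01], [0.02, 0.01, -0.01, 0.02, -0.02], [0.02, 0.01, -0.01, 0.02, -0.02], [0.01, 0.0, -0.01, 0.01, -0.01], [-0.05, -0.02, 0.02, -0.04, 0.04]]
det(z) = 0.00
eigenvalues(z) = [(0.13+0j), (-0.15+0.38j), (-0.15-0.38j), (-0.31+0.21j), (-0.31-0.21j)]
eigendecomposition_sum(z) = [[0.04+0.00j,(0.03-0j),0.03+0.00j,0.03-0.00j,(-0.06-0j)],  [(0.02+0j),(0.01-0j),0.01+0.00j,0.01-0.00j,-0.03-0.00j],  [(-0+0j),(-0+0j),(-0-0j),(-0+0j),0j],  [(0.04+0j),(0.02-0j),0.03+0.00j,0.03-0.00j,(-0.05-0j)],  [(-0.04+0j),(-0.02+0j),-0.03-0.00j,(-0.03+0j),0.05+0.00j]] + [[-0.01-0.00j, (-0-0j), -0.00+0.00j, (0.01-0.01j), (-0-0.01j)], [-0.04+0.08j, -0.07+0.05j, (0.03+0.05j), (-0.08-0.11j), -0.16+0.01j], [(0.01+0.1j), (-0.03+0.09j), 0.06+0.03j, (-0.15-0.05j), -0.15+0.11j], [(0.11-0.02j), (0.1+0.03j), (0.03-0.07j), -0.05+0.16j, 0.13+0.16j], [(0.04+0.08j), 0.08j, 0.06+0.01j, -0.13+0.00j, -0.09+0.13j]] + [[(-0.01+0j), -0.00+0.00j, (-0-0j), 0.01+0.01j, -0.00+0.01j], [-0.04-0.08j, -0.07-0.05j, (0.03-0.05j), -0.08+0.11j, -0.16-0.01j], [0.01-0.10j, (-0.03-0.09j), 0.06-0.03j, -0.15+0.05j, (-0.15-0.11j)], [0.11+0.02j, (0.1-0.03j), 0.03+0.07j, -0.05-0.16j, 0.13-0.16j], [0.04-0.08j, -0.08j, (0.06-0.01j), -0.13-0.00j, -0.09-0.13j]] + [[(-0.08+0.11j), (-0.03-0.11j), (0.1+0.07j), 0.01-0.05j, -0.10+0.02j], [(0.12-0.01j), (-0.07+0.09j), (-0.01-0.11j), -0.04+0.02j, (0.07+0.06j)], [(-0.05-0.22j), (0.17+0.09j), -0.19+0.04j, (0.05+0.07j), (0.09-0.14j)], [(-0.02-0.03j), 0.03+0.01j, (-0.03+0.02j), 0.01+0.01j, 0.01-0.03j], [-0.03-0.05j, (0.05+0.01j), -0.04+0.03j, (0.02+0.01j), 0.01-0.04j]] + [[-0.08-0.11j, (-0.03+0.11j), (0.1-0.07j), (0.01+0.05j), -0.10-0.02j], [0.12+0.01j, -0.07-0.09j, (-0.01+0.11j), (-0.04-0.02j), 0.07-0.06j], [-0.05+0.22j, (0.17-0.09j), (-0.19-0.04j), (0.05-0.07j), (0.09+0.14j)], [(-0.02+0.03j), (0.03-0.01j), -0.03-0.02j, (0.01-0.01j), 0.01+0.03j], [-0.03+0.05j, 0.05-0.01j, -0.04-0.03j, (0.02-0.01j), 0.01+0.04j]]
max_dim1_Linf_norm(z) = 0.29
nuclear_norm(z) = 1.83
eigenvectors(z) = [[0.61+0.00j, (-0.03-0.01j), (-0.03+0.01j), 0.32+0.33j, 0.32-0.33j],[(0.29+0j), (-0.27+0.36j), (-0.27-0.36j), (0.06-0.41j), 0.06+0.41j],[(-0.01+0j), (-0.02+0.53j), -0.02-0.53j, (-0.75+0j), -0.75-0.00j],[(0.53+0j), (0.56+0j), 0.56-0.00j, (-0.12+0.04j), -0.12-0.04j],[-0.52+0.00j, (0.13+0.43j), 0.13-0.43j, -0.18+0.07j, (-0.18-0.07j)]]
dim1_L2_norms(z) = [0.37, 0.45, 0.45, 0.42, 0.29]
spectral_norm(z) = 0.58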